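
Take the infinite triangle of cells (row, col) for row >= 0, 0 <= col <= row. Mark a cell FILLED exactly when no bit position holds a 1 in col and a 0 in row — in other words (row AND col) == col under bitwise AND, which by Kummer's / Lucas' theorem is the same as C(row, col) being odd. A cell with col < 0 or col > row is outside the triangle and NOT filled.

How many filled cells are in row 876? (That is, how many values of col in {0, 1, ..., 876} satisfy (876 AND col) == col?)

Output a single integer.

Answer: 64

Derivation:
876 in binary = 1101101100
popcount(876) = number of 1-bits in 1101101100 = 6
A col c satisfies (876 AND c) == c iff every set bit of c is also set in 876; each of the 6 set bits of 876 can independently be on or off in c.
count = 2^6 = 64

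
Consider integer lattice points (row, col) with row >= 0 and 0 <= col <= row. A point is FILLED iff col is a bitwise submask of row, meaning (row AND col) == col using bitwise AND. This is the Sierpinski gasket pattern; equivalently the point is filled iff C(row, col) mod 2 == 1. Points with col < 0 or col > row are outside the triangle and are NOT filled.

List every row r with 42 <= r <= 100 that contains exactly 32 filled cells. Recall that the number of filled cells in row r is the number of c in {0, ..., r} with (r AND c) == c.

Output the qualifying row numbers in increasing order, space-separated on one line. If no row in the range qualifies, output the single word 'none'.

Row r has 2^popcount(r) filled cells, so we need popcount(r) = log2(32) = 5.
Scan r = 42..100 and keep those with exactly 5 one-bits:
r=42=101010 popcount=3 -> skip
r=43=101011 popcount=4 -> skip
r=44=101100 popcount=3 -> skip
r=45=101101 popcount=4 -> skip
r=46=101110 popcount=4 -> skip
r=47=101111 popcount=5 -> KEEP
r=48=110000 popcount=2 -> skip
r=49=110001 popcount=3 -> skip
r=50=110010 popcount=3 -> skip
r=51=110011 popcount=4 -> skip
r=52=110100 popcount=3 -> skip
r=53=110101 popcount=4 -> skip
r=54=110110 popcount=4 -> skip
r=55=110111 popcount=5 -> KEEP
r=56=111000 popcount=3 -> skip
r=57=111001 popcount=4 -> skip
r=58=111010 popcount=4 -> skip
r=59=111011 popcount=5 -> KEEP
r=60=111100 popcount=4 -> skip
r=61=111101 popcount=5 -> KEEP
r=62=111110 popcount=5 -> KEEP
r=63=111111 popcount=6 -> skip
r=64=1000000 popcount=1 -> skip
r=65=1000001 popcount=2 -> skip
r=66=1000010 popcount=2 -> skip
r=67=1000011 popcount=3 -> skip
r=68=1000100 popcount=2 -> skip
r=69=1000101 popcount=3 -> skip
r=70=1000110 popcount=3 -> skip
r=71=1000111 popcount=4 -> skip
r=72=1001000 popcount=2 -> skip
r=73=1001001 popcount=3 -> skip
r=74=1001010 popcount=3 -> skip
r=75=1001011 popcount=4 -> skip
r=76=1001100 popcount=3 -> skip
r=77=1001101 popcount=4 -> skip
r=78=1001110 popcount=4 -> skip
r=79=1001111 popcount=5 -> KEEP
r=80=1010000 popcount=2 -> skip
r=81=1010001 popcount=3 -> skip
r=82=1010010 popcount=3 -> skip
r=83=1010011 popcount=4 -> skip
r=84=1010100 popcount=3 -> skip
r=85=1010101 popcount=4 -> skip
r=86=1010110 popcount=4 -> skip
r=87=1010111 popcount=5 -> KEEP
r=88=1011000 popcount=3 -> skip
r=89=1011001 popcount=4 -> skip
r=90=1011010 popcount=4 -> skip
r=91=1011011 popcount=5 -> KEEP
r=92=1011100 popcount=4 -> skip
r=93=1011101 popcount=5 -> KEEP
r=94=1011110 popcount=5 -> KEEP
r=95=1011111 popcount=6 -> skip
r=96=1100000 popcount=2 -> skip
r=97=1100001 popcount=3 -> skip
r=98=1100010 popcount=3 -> skip
r=99=1100011 popcount=4 -> skip
r=100=1100100 popcount=3 -> skip
Kept rows: 47 55 59 61 62 79 87 91 93 94

Answer: 47 55 59 61 62 79 87 91 93 94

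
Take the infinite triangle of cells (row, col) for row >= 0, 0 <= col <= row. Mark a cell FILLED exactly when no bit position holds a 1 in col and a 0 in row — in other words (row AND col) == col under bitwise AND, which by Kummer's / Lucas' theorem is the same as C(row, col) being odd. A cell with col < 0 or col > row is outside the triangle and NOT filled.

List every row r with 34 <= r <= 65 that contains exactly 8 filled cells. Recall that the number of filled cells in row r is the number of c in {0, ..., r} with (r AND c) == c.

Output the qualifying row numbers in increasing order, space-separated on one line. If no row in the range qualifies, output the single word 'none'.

Answer: 35 37 38 41 42 44 49 50 52 56

Derivation:
Row r has 2^popcount(r) filled cells, so we need popcount(r) = log2(8) = 3.
Scan r = 34..65 and keep those with exactly 3 one-bits:
r=34=100010 popcount=2 -> skip
r=35=100011 popcount=3 -> KEEP
r=36=100100 popcount=2 -> skip
r=37=100101 popcount=3 -> KEEP
r=38=100110 popcount=3 -> KEEP
r=39=100111 popcount=4 -> skip
r=40=101000 popcount=2 -> skip
r=41=101001 popcount=3 -> KEEP
r=42=101010 popcount=3 -> KEEP
r=43=101011 popcount=4 -> skip
r=44=101100 popcount=3 -> KEEP
r=45=101101 popcount=4 -> skip
r=46=101110 popcount=4 -> skip
r=47=101111 popcount=5 -> skip
r=48=110000 popcount=2 -> skip
r=49=110001 popcount=3 -> KEEP
r=50=110010 popcount=3 -> KEEP
r=51=110011 popcount=4 -> skip
r=52=110100 popcount=3 -> KEEP
r=53=110101 popcount=4 -> skip
r=54=110110 popcount=4 -> skip
r=55=110111 popcount=5 -> skip
r=56=111000 popcount=3 -> KEEP
r=57=111001 popcount=4 -> skip
r=58=111010 popcount=4 -> skip
r=59=111011 popcount=5 -> skip
r=60=111100 popcount=4 -> skip
r=61=111101 popcount=5 -> skip
r=62=111110 popcount=5 -> skip
r=63=111111 popcount=6 -> skip
r=64=1000000 popcount=1 -> skip
r=65=1000001 popcount=2 -> skip
Kept rows: 35 37 38 41 42 44 49 50 52 56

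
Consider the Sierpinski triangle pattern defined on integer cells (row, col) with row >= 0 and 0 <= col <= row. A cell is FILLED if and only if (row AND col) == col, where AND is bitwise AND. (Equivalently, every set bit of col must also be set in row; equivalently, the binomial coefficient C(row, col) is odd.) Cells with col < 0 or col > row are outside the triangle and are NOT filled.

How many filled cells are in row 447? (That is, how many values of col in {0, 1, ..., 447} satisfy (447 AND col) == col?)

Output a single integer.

Answer: 256

Derivation:
447 in binary = 110111111
popcount(447) = number of 1-bits in 110111111 = 8
A col c satisfies (447 AND c) == c iff every set bit of c is also set in 447; each of the 8 set bits of 447 can independently be on or off in c.
count = 2^8 = 256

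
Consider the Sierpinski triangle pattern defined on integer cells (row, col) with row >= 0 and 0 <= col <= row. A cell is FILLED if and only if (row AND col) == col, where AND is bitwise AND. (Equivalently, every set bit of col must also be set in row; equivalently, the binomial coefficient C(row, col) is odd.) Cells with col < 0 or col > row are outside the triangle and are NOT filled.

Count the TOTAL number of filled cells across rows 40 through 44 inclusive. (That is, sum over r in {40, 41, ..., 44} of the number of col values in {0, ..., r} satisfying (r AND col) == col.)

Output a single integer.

r40=101000 pc2: +4 =4
r41=101001 pc3: +8 =12
r42=101010 pc3: +8 =20
r43=101011 pc4: +16 =36
r44=101100 pc3: +8 =44

Answer: 44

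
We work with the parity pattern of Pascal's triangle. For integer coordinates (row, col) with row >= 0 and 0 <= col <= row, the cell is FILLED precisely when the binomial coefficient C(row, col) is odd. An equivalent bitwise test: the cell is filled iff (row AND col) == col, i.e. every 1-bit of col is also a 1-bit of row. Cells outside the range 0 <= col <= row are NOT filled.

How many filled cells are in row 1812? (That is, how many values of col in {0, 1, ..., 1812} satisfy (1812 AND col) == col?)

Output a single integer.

Answer: 32

Derivation:
1812 in binary = 11100010100
popcount(1812) = number of 1-bits in 11100010100 = 5
A col c satisfies (1812 AND c) == c iff every set bit of c is also set in 1812; each of the 5 set bits of 1812 can independently be on or off in c.
count = 2^5 = 32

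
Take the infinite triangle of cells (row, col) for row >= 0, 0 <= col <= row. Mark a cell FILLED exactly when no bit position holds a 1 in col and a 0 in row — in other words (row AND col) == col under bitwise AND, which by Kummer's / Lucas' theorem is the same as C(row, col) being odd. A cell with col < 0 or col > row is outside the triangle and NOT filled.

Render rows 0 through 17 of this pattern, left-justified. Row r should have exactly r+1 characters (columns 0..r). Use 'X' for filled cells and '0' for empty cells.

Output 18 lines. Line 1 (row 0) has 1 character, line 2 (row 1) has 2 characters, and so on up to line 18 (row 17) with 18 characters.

r0=0: X
r1=1: XX
r2=10: X0X
r3=11: XXXX
r4=100: X000X
r5=101: XX00XX
r6=110: X0X0X0X
r7=111: XXXXXXXX
r8=1000: X0000000X
r9=1001: XX000000XX
r10=1010: X0X00000X0X
r11=1011: XXXX0000XXXX
r12=1100: X000X000X000X
r13=1101: XX00XX00XX00XX
r14=1110: X0X0X0X0X0X0X0X
r15=1111: XXXXXXXXXXXXXXXX
r16=10000: X000000000000000X
r17=10001: XX00000000000000XX

Answer: X
XX
X0X
XXXX
X000X
XX00XX
X0X0X0X
XXXXXXXX
X0000000X
XX000000XX
X0X00000X0X
XXXX0000XXXX
X000X000X000X
XX00XX00XX00XX
X0X0X0X0X0X0X0X
XXXXXXXXXXXXXXXX
X000000000000000X
XX00000000000000XX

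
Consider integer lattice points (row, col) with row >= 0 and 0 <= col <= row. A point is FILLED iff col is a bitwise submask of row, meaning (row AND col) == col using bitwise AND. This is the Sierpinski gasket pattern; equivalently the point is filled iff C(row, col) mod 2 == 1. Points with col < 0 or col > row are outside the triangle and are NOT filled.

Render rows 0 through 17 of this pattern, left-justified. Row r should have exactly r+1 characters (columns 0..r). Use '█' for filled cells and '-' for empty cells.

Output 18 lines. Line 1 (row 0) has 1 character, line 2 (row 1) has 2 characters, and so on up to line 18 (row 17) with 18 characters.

Answer: █
██
█-█
████
█---█
██--██
█-█-█-█
████████
█-------█
██------██
█-█-----█-█
████----████
█---█---█---█
██--██--██--██
█-█-█-█-█-█-█-█
████████████████
█---------------█
██--------------██

Derivation:
r0=0: █
r1=1: ██
r2=10: █-█
r3=11: ████
r4=100: █---█
r5=101: ██--██
r6=110: █-█-█-█
r7=111: ████████
r8=1000: █-------█
r9=1001: ██------██
r10=1010: █-█-----█-█
r11=1011: ████----████
r12=1100: █---█---█---█
r13=1101: ██--██--██--██
r14=1110: █-█-█-█-█-█-█-█
r15=1111: ████████████████
r16=10000: █---------------█
r17=10001: ██--------------██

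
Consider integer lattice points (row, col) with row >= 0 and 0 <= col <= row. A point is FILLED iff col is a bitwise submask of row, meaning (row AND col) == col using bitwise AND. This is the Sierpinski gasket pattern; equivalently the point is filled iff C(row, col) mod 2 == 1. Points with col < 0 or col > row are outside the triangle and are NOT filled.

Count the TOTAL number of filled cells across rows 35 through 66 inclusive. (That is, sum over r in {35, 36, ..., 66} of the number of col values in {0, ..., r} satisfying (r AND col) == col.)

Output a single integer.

Answer: 486

Derivation:
r35=100011 pc3: +8 =8
r36=100100 pc2: +4 =12
r37=100101 pc3: +8 =20
r38=100110 pc3: +8 =28
r39=100111 pc4: +16 =44
r40=101000 pc2: +4 =48
r41=101001 pc3: +8 =56
r42=101010 pc3: +8 =64
r43=101011 pc4: +16 =80
r44=101100 pc3: +8 =88
r45=101101 pc4: +16 =104
r46=101110 pc4: +16 =120
r47=101111 pc5: +32 =152
r48=110000 pc2: +4 =156
r49=110001 pc3: +8 =164
r50=110010 pc3: +8 =172
r51=110011 pc4: +16 =188
r52=110100 pc3: +8 =196
r53=110101 pc4: +16 =212
r54=110110 pc4: +16 =228
r55=110111 pc5: +32 =260
r56=111000 pc3: +8 =268
r57=111001 pc4: +16 =284
r58=111010 pc4: +16 =300
r59=111011 pc5: +32 =332
r60=111100 pc4: +16 =348
r61=111101 pc5: +32 =380
r62=111110 pc5: +32 =412
r63=111111 pc6: +64 =476
r64=1000000 pc1: +2 =478
r65=1000001 pc2: +4 =482
r66=1000010 pc2: +4 =486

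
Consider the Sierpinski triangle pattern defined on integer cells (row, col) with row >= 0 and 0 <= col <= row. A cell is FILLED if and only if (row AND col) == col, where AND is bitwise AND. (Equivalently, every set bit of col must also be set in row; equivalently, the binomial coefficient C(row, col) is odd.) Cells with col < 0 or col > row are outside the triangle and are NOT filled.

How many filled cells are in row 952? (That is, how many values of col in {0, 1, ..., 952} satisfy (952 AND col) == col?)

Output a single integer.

Answer: 64

Derivation:
952 in binary = 1110111000
popcount(952) = number of 1-bits in 1110111000 = 6
A col c satisfies (952 AND c) == c iff every set bit of c is also set in 952; each of the 6 set bits of 952 can independently be on or off in c.
count = 2^6 = 64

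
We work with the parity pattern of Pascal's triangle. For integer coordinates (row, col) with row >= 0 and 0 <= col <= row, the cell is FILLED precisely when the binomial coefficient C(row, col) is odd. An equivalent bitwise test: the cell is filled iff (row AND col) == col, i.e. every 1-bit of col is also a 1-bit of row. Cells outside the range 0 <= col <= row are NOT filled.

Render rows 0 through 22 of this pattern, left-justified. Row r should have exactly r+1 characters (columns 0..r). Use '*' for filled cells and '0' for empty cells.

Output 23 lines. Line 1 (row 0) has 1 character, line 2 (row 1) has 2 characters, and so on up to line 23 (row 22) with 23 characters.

Answer: *
**
*0*
****
*000*
**00**
*0*0*0*
********
*0000000*
**000000**
*0*00000*0*
****0000****
*000*000*000*
**00**00**00**
*0*0*0*0*0*0*0*
****************
*000000000000000*
**00000000000000**
*0*0000000000000*0*
****000000000000****
*000*00000000000*000*
**00**0000000000**00**
*0*0*0*000000000*0*0*0*

Derivation:
r0=0: *
r1=1: **
r2=10: *0*
r3=11: ****
r4=100: *000*
r5=101: **00**
r6=110: *0*0*0*
r7=111: ********
r8=1000: *0000000*
r9=1001: **000000**
r10=1010: *0*00000*0*
r11=1011: ****0000****
r12=1100: *000*000*000*
r13=1101: **00**00**00**
r14=1110: *0*0*0*0*0*0*0*
r15=1111: ****************
r16=10000: *000000000000000*
r17=10001: **00000000000000**
r18=10010: *0*0000000000000*0*
r19=10011: ****000000000000****
r20=10100: *000*00000000000*000*
r21=10101: **00**0000000000**00**
r22=10110: *0*0*0*000000000*0*0*0*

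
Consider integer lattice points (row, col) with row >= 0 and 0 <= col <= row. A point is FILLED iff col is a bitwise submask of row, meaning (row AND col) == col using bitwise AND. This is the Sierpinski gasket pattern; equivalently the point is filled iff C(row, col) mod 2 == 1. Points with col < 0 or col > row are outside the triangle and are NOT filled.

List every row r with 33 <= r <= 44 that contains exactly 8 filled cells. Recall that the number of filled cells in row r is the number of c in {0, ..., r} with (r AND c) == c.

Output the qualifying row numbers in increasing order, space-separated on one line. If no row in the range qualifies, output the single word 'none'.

Answer: 35 37 38 41 42 44

Derivation:
Row r has 2^popcount(r) filled cells, so we need popcount(r) = log2(8) = 3.
Scan r = 33..44 and keep those with exactly 3 one-bits:
r=33=100001 popcount=2 -> skip
r=34=100010 popcount=2 -> skip
r=35=100011 popcount=3 -> KEEP
r=36=100100 popcount=2 -> skip
r=37=100101 popcount=3 -> KEEP
r=38=100110 popcount=3 -> KEEP
r=39=100111 popcount=4 -> skip
r=40=101000 popcount=2 -> skip
r=41=101001 popcount=3 -> KEEP
r=42=101010 popcount=3 -> KEEP
r=43=101011 popcount=4 -> skip
r=44=101100 popcount=3 -> KEEP
Kept rows: 35 37 38 41 42 44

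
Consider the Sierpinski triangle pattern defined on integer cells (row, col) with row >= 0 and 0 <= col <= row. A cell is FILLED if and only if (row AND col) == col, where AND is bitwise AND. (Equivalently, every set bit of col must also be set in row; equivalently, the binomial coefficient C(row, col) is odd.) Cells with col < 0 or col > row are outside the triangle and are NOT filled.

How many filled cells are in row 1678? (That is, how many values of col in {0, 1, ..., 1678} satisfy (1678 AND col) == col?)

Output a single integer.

Answer: 64

Derivation:
1678 in binary = 11010001110
popcount(1678) = number of 1-bits in 11010001110 = 6
A col c satisfies (1678 AND c) == c iff every set bit of c is also set in 1678; each of the 6 set bits of 1678 can independently be on or off in c.
count = 2^6 = 64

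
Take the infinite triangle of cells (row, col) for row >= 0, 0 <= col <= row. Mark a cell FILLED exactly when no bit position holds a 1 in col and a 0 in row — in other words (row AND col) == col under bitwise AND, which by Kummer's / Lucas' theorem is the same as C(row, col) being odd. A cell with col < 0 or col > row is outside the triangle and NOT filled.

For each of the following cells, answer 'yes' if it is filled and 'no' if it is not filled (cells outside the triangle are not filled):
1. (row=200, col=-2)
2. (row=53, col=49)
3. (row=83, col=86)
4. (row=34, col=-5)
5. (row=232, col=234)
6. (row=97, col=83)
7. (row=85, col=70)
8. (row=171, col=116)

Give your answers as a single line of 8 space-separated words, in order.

Answer: no yes no no no no no no

Derivation:
(200,-2): col outside [0, 200] -> not filled
(53,49): row=0b110101, col=0b110001, row AND col = 0b110001 = 49; 49 == 49 -> filled
(83,86): col outside [0, 83] -> not filled
(34,-5): col outside [0, 34] -> not filled
(232,234): col outside [0, 232] -> not filled
(97,83): row=0b1100001, col=0b1010011, row AND col = 0b1000001 = 65; 65 != 83 -> empty
(85,70): row=0b1010101, col=0b1000110, row AND col = 0b1000100 = 68; 68 != 70 -> empty
(171,116): row=0b10101011, col=0b1110100, row AND col = 0b100000 = 32; 32 != 116 -> empty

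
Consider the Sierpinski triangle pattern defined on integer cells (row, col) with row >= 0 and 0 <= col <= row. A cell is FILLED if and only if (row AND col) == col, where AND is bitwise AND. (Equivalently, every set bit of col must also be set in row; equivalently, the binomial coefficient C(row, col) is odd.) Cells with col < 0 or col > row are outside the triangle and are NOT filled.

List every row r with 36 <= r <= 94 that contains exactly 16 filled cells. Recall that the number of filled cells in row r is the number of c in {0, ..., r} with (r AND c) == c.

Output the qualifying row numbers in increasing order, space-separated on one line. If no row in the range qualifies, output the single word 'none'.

Row r has 2^popcount(r) filled cells, so we need popcount(r) = log2(16) = 4.
Scan r = 36..94 and keep those with exactly 4 one-bits:
r=36=100100 popcount=2 -> skip
r=37=100101 popcount=3 -> skip
r=38=100110 popcount=3 -> skip
r=39=100111 popcount=4 -> KEEP
r=40=101000 popcount=2 -> skip
r=41=101001 popcount=3 -> skip
r=42=101010 popcount=3 -> skip
r=43=101011 popcount=4 -> KEEP
r=44=101100 popcount=3 -> skip
r=45=101101 popcount=4 -> KEEP
r=46=101110 popcount=4 -> KEEP
r=47=101111 popcount=5 -> skip
r=48=110000 popcount=2 -> skip
r=49=110001 popcount=3 -> skip
r=50=110010 popcount=3 -> skip
r=51=110011 popcount=4 -> KEEP
r=52=110100 popcount=3 -> skip
r=53=110101 popcount=4 -> KEEP
r=54=110110 popcount=4 -> KEEP
r=55=110111 popcount=5 -> skip
r=56=111000 popcount=3 -> skip
r=57=111001 popcount=4 -> KEEP
r=58=111010 popcount=4 -> KEEP
r=59=111011 popcount=5 -> skip
r=60=111100 popcount=4 -> KEEP
r=61=111101 popcount=5 -> skip
r=62=111110 popcount=5 -> skip
r=63=111111 popcount=6 -> skip
r=64=1000000 popcount=1 -> skip
r=65=1000001 popcount=2 -> skip
r=66=1000010 popcount=2 -> skip
r=67=1000011 popcount=3 -> skip
r=68=1000100 popcount=2 -> skip
r=69=1000101 popcount=3 -> skip
r=70=1000110 popcount=3 -> skip
r=71=1000111 popcount=4 -> KEEP
r=72=1001000 popcount=2 -> skip
r=73=1001001 popcount=3 -> skip
r=74=1001010 popcount=3 -> skip
r=75=1001011 popcount=4 -> KEEP
r=76=1001100 popcount=3 -> skip
r=77=1001101 popcount=4 -> KEEP
r=78=1001110 popcount=4 -> KEEP
r=79=1001111 popcount=5 -> skip
r=80=1010000 popcount=2 -> skip
r=81=1010001 popcount=3 -> skip
r=82=1010010 popcount=3 -> skip
r=83=1010011 popcount=4 -> KEEP
r=84=1010100 popcount=3 -> skip
r=85=1010101 popcount=4 -> KEEP
r=86=1010110 popcount=4 -> KEEP
r=87=1010111 popcount=5 -> skip
r=88=1011000 popcount=3 -> skip
r=89=1011001 popcount=4 -> KEEP
r=90=1011010 popcount=4 -> KEEP
r=91=1011011 popcount=5 -> skip
r=92=1011100 popcount=4 -> KEEP
r=93=1011101 popcount=5 -> skip
r=94=1011110 popcount=5 -> skip
Kept rows: 39 43 45 46 51 53 54 57 58 60 71 75 77 78 83 85 86 89 90 92

Answer: 39 43 45 46 51 53 54 57 58 60 71 75 77 78 83 85 86 89 90 92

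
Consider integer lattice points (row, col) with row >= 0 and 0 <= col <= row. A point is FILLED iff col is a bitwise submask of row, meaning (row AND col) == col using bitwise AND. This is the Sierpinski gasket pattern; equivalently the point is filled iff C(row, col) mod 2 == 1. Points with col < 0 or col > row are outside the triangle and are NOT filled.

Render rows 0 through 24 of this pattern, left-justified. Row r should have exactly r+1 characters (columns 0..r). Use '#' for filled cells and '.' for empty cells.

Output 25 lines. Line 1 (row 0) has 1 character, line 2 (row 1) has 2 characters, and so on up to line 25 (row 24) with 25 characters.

r0=0: #
r1=1: ##
r2=10: #.#
r3=11: ####
r4=100: #...#
r5=101: ##..##
r6=110: #.#.#.#
r7=111: ########
r8=1000: #.......#
r9=1001: ##......##
r10=1010: #.#.....#.#
r11=1011: ####....####
r12=1100: #...#...#...#
r13=1101: ##..##..##..##
r14=1110: #.#.#.#.#.#.#.#
r15=1111: ################
r16=10000: #...............#
r17=10001: ##..............##
r18=10010: #.#.............#.#
r19=10011: ####............####
r20=10100: #...#...........#...#
r21=10101: ##..##..........##..##
r22=10110: #.#.#.#.........#.#.#.#
r23=10111: ########........########
r24=11000: #.......#.......#.......#

Answer: #
##
#.#
####
#...#
##..##
#.#.#.#
########
#.......#
##......##
#.#.....#.#
####....####
#...#...#...#
##..##..##..##
#.#.#.#.#.#.#.#
################
#...............#
##..............##
#.#.............#.#
####............####
#...#...........#...#
##..##..........##..##
#.#.#.#.........#.#.#.#
########........########
#.......#.......#.......#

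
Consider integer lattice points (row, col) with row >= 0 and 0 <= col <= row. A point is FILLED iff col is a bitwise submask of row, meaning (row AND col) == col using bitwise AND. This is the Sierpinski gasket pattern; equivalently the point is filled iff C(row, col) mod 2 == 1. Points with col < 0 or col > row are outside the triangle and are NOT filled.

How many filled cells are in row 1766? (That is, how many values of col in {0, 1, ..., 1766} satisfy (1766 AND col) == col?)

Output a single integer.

Answer: 128

Derivation:
1766 in binary = 11011100110
popcount(1766) = number of 1-bits in 11011100110 = 7
A col c satisfies (1766 AND c) == c iff every set bit of c is also set in 1766; each of the 7 set bits of 1766 can independently be on or off in c.
count = 2^7 = 128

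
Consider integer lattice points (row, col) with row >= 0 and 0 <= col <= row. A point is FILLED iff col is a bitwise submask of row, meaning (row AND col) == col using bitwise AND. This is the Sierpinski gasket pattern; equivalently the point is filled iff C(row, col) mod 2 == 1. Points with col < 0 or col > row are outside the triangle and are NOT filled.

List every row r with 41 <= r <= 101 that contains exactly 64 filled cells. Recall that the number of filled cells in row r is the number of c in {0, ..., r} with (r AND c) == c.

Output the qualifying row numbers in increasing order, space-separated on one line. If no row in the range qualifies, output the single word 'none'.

Row r has 2^popcount(r) filled cells, so we need popcount(r) = log2(64) = 6.
Scan r = 41..101 and keep those with exactly 6 one-bits:
r=41=101001 popcount=3 -> skip
r=42=101010 popcount=3 -> skip
r=43=101011 popcount=4 -> skip
r=44=101100 popcount=3 -> skip
r=45=101101 popcount=4 -> skip
r=46=101110 popcount=4 -> skip
r=47=101111 popcount=5 -> skip
r=48=110000 popcount=2 -> skip
r=49=110001 popcount=3 -> skip
r=50=110010 popcount=3 -> skip
r=51=110011 popcount=4 -> skip
r=52=110100 popcount=3 -> skip
r=53=110101 popcount=4 -> skip
r=54=110110 popcount=4 -> skip
r=55=110111 popcount=5 -> skip
r=56=111000 popcount=3 -> skip
r=57=111001 popcount=4 -> skip
r=58=111010 popcount=4 -> skip
r=59=111011 popcount=5 -> skip
r=60=111100 popcount=4 -> skip
r=61=111101 popcount=5 -> skip
r=62=111110 popcount=5 -> skip
r=63=111111 popcount=6 -> KEEP
r=64=1000000 popcount=1 -> skip
r=65=1000001 popcount=2 -> skip
r=66=1000010 popcount=2 -> skip
r=67=1000011 popcount=3 -> skip
r=68=1000100 popcount=2 -> skip
r=69=1000101 popcount=3 -> skip
r=70=1000110 popcount=3 -> skip
r=71=1000111 popcount=4 -> skip
r=72=1001000 popcount=2 -> skip
r=73=1001001 popcount=3 -> skip
r=74=1001010 popcount=3 -> skip
r=75=1001011 popcount=4 -> skip
r=76=1001100 popcount=3 -> skip
r=77=1001101 popcount=4 -> skip
r=78=1001110 popcount=4 -> skip
r=79=1001111 popcount=5 -> skip
r=80=1010000 popcount=2 -> skip
r=81=1010001 popcount=3 -> skip
r=82=1010010 popcount=3 -> skip
r=83=1010011 popcount=4 -> skip
r=84=1010100 popcount=3 -> skip
r=85=1010101 popcount=4 -> skip
r=86=1010110 popcount=4 -> skip
r=87=1010111 popcount=5 -> skip
r=88=1011000 popcount=3 -> skip
r=89=1011001 popcount=4 -> skip
r=90=1011010 popcount=4 -> skip
r=91=1011011 popcount=5 -> skip
r=92=1011100 popcount=4 -> skip
r=93=1011101 popcount=5 -> skip
r=94=1011110 popcount=5 -> skip
r=95=1011111 popcount=6 -> KEEP
r=96=1100000 popcount=2 -> skip
r=97=1100001 popcount=3 -> skip
r=98=1100010 popcount=3 -> skip
r=99=1100011 popcount=4 -> skip
r=100=1100100 popcount=3 -> skip
r=101=1100101 popcount=4 -> skip
Kept rows: 63 95

Answer: 63 95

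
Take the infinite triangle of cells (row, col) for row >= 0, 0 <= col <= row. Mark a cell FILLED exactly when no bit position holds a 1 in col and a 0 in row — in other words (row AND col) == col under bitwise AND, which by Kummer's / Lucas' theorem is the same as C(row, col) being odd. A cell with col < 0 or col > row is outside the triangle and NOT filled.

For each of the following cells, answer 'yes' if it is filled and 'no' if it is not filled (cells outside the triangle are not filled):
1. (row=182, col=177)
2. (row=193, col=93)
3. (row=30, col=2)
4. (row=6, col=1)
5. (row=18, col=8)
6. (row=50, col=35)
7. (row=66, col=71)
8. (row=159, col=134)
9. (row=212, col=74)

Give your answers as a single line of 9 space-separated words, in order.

(182,177): row=0b10110110, col=0b10110001, row AND col = 0b10110000 = 176; 176 != 177 -> empty
(193,93): row=0b11000001, col=0b1011101, row AND col = 0b1000001 = 65; 65 != 93 -> empty
(30,2): row=0b11110, col=0b10, row AND col = 0b10 = 2; 2 == 2 -> filled
(6,1): row=0b110, col=0b1, row AND col = 0b0 = 0; 0 != 1 -> empty
(18,8): row=0b10010, col=0b1000, row AND col = 0b0 = 0; 0 != 8 -> empty
(50,35): row=0b110010, col=0b100011, row AND col = 0b100010 = 34; 34 != 35 -> empty
(66,71): col outside [0, 66] -> not filled
(159,134): row=0b10011111, col=0b10000110, row AND col = 0b10000110 = 134; 134 == 134 -> filled
(212,74): row=0b11010100, col=0b1001010, row AND col = 0b1000000 = 64; 64 != 74 -> empty

Answer: no no yes no no no no yes no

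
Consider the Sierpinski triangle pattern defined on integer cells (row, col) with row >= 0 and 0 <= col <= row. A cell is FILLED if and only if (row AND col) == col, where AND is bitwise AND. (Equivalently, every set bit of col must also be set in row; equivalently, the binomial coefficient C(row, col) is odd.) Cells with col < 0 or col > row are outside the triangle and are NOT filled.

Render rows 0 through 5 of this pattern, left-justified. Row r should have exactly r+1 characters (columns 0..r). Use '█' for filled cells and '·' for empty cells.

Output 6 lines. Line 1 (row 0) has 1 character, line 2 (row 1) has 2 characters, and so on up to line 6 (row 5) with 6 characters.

Answer: █
██
█·█
████
█···█
██··██

Derivation:
r0=0: █
r1=1: ██
r2=10: █·█
r3=11: ████
r4=100: █···█
r5=101: ██··██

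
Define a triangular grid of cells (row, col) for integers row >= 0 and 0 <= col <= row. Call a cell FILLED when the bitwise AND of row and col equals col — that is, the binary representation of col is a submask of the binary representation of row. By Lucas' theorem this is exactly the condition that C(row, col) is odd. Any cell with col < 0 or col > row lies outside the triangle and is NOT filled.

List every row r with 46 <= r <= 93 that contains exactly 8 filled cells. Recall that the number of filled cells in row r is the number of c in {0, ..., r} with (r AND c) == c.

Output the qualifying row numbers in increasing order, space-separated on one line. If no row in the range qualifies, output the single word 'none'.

Answer: 49 50 52 56 67 69 70 73 74 76 81 82 84 88

Derivation:
Row r has 2^popcount(r) filled cells, so we need popcount(r) = log2(8) = 3.
Scan r = 46..93 and keep those with exactly 3 one-bits:
r=46=101110 popcount=4 -> skip
r=47=101111 popcount=5 -> skip
r=48=110000 popcount=2 -> skip
r=49=110001 popcount=3 -> KEEP
r=50=110010 popcount=3 -> KEEP
r=51=110011 popcount=4 -> skip
r=52=110100 popcount=3 -> KEEP
r=53=110101 popcount=4 -> skip
r=54=110110 popcount=4 -> skip
r=55=110111 popcount=5 -> skip
r=56=111000 popcount=3 -> KEEP
r=57=111001 popcount=4 -> skip
r=58=111010 popcount=4 -> skip
r=59=111011 popcount=5 -> skip
r=60=111100 popcount=4 -> skip
r=61=111101 popcount=5 -> skip
r=62=111110 popcount=5 -> skip
r=63=111111 popcount=6 -> skip
r=64=1000000 popcount=1 -> skip
r=65=1000001 popcount=2 -> skip
r=66=1000010 popcount=2 -> skip
r=67=1000011 popcount=3 -> KEEP
r=68=1000100 popcount=2 -> skip
r=69=1000101 popcount=3 -> KEEP
r=70=1000110 popcount=3 -> KEEP
r=71=1000111 popcount=4 -> skip
r=72=1001000 popcount=2 -> skip
r=73=1001001 popcount=3 -> KEEP
r=74=1001010 popcount=3 -> KEEP
r=75=1001011 popcount=4 -> skip
r=76=1001100 popcount=3 -> KEEP
r=77=1001101 popcount=4 -> skip
r=78=1001110 popcount=4 -> skip
r=79=1001111 popcount=5 -> skip
r=80=1010000 popcount=2 -> skip
r=81=1010001 popcount=3 -> KEEP
r=82=1010010 popcount=3 -> KEEP
r=83=1010011 popcount=4 -> skip
r=84=1010100 popcount=3 -> KEEP
r=85=1010101 popcount=4 -> skip
r=86=1010110 popcount=4 -> skip
r=87=1010111 popcount=5 -> skip
r=88=1011000 popcount=3 -> KEEP
r=89=1011001 popcount=4 -> skip
r=90=1011010 popcount=4 -> skip
r=91=1011011 popcount=5 -> skip
r=92=1011100 popcount=4 -> skip
r=93=1011101 popcount=5 -> skip
Kept rows: 49 50 52 56 67 69 70 73 74 76 81 82 84 88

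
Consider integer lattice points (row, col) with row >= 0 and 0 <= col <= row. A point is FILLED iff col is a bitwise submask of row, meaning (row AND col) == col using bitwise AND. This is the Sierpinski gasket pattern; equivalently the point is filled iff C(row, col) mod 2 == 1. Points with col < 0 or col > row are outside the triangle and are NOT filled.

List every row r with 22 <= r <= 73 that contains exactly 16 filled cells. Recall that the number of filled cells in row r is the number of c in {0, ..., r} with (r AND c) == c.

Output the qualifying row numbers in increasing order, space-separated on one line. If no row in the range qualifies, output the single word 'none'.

Answer: 23 27 29 30 39 43 45 46 51 53 54 57 58 60 71

Derivation:
Row r has 2^popcount(r) filled cells, so we need popcount(r) = log2(16) = 4.
Scan r = 22..73 and keep those with exactly 4 one-bits:
r=22=10110 popcount=3 -> skip
r=23=10111 popcount=4 -> KEEP
r=24=11000 popcount=2 -> skip
r=25=11001 popcount=3 -> skip
r=26=11010 popcount=3 -> skip
r=27=11011 popcount=4 -> KEEP
r=28=11100 popcount=3 -> skip
r=29=11101 popcount=4 -> KEEP
r=30=11110 popcount=4 -> KEEP
r=31=11111 popcount=5 -> skip
r=32=100000 popcount=1 -> skip
r=33=100001 popcount=2 -> skip
r=34=100010 popcount=2 -> skip
r=35=100011 popcount=3 -> skip
r=36=100100 popcount=2 -> skip
r=37=100101 popcount=3 -> skip
r=38=100110 popcount=3 -> skip
r=39=100111 popcount=4 -> KEEP
r=40=101000 popcount=2 -> skip
r=41=101001 popcount=3 -> skip
r=42=101010 popcount=3 -> skip
r=43=101011 popcount=4 -> KEEP
r=44=101100 popcount=3 -> skip
r=45=101101 popcount=4 -> KEEP
r=46=101110 popcount=4 -> KEEP
r=47=101111 popcount=5 -> skip
r=48=110000 popcount=2 -> skip
r=49=110001 popcount=3 -> skip
r=50=110010 popcount=3 -> skip
r=51=110011 popcount=4 -> KEEP
r=52=110100 popcount=3 -> skip
r=53=110101 popcount=4 -> KEEP
r=54=110110 popcount=4 -> KEEP
r=55=110111 popcount=5 -> skip
r=56=111000 popcount=3 -> skip
r=57=111001 popcount=4 -> KEEP
r=58=111010 popcount=4 -> KEEP
r=59=111011 popcount=5 -> skip
r=60=111100 popcount=4 -> KEEP
r=61=111101 popcount=5 -> skip
r=62=111110 popcount=5 -> skip
r=63=111111 popcount=6 -> skip
r=64=1000000 popcount=1 -> skip
r=65=1000001 popcount=2 -> skip
r=66=1000010 popcount=2 -> skip
r=67=1000011 popcount=3 -> skip
r=68=1000100 popcount=2 -> skip
r=69=1000101 popcount=3 -> skip
r=70=1000110 popcount=3 -> skip
r=71=1000111 popcount=4 -> KEEP
r=72=1001000 popcount=2 -> skip
r=73=1001001 popcount=3 -> skip
Kept rows: 23 27 29 30 39 43 45 46 51 53 54 57 58 60 71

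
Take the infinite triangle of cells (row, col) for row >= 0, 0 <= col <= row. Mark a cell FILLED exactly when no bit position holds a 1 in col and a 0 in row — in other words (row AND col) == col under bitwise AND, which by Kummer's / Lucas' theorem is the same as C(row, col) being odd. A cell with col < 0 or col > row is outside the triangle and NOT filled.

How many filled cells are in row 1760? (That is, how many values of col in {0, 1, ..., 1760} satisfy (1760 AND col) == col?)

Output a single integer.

Answer: 32

Derivation:
1760 in binary = 11011100000
popcount(1760) = number of 1-bits in 11011100000 = 5
A col c satisfies (1760 AND c) == c iff every set bit of c is also set in 1760; each of the 5 set bits of 1760 can independently be on or off in c.
count = 2^5 = 32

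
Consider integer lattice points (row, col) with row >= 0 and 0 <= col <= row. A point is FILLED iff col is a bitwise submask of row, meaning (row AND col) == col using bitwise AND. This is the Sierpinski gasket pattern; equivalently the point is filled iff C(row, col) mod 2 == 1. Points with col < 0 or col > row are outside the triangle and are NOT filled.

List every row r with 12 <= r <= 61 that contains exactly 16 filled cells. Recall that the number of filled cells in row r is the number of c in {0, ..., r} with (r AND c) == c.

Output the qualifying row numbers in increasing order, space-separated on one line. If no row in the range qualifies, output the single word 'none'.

Answer: 15 23 27 29 30 39 43 45 46 51 53 54 57 58 60

Derivation:
Row r has 2^popcount(r) filled cells, so we need popcount(r) = log2(16) = 4.
Scan r = 12..61 and keep those with exactly 4 one-bits:
r=12=1100 popcount=2 -> skip
r=13=1101 popcount=3 -> skip
r=14=1110 popcount=3 -> skip
r=15=1111 popcount=4 -> KEEP
r=16=10000 popcount=1 -> skip
r=17=10001 popcount=2 -> skip
r=18=10010 popcount=2 -> skip
r=19=10011 popcount=3 -> skip
r=20=10100 popcount=2 -> skip
r=21=10101 popcount=3 -> skip
r=22=10110 popcount=3 -> skip
r=23=10111 popcount=4 -> KEEP
r=24=11000 popcount=2 -> skip
r=25=11001 popcount=3 -> skip
r=26=11010 popcount=3 -> skip
r=27=11011 popcount=4 -> KEEP
r=28=11100 popcount=3 -> skip
r=29=11101 popcount=4 -> KEEP
r=30=11110 popcount=4 -> KEEP
r=31=11111 popcount=5 -> skip
r=32=100000 popcount=1 -> skip
r=33=100001 popcount=2 -> skip
r=34=100010 popcount=2 -> skip
r=35=100011 popcount=3 -> skip
r=36=100100 popcount=2 -> skip
r=37=100101 popcount=3 -> skip
r=38=100110 popcount=3 -> skip
r=39=100111 popcount=4 -> KEEP
r=40=101000 popcount=2 -> skip
r=41=101001 popcount=3 -> skip
r=42=101010 popcount=3 -> skip
r=43=101011 popcount=4 -> KEEP
r=44=101100 popcount=3 -> skip
r=45=101101 popcount=4 -> KEEP
r=46=101110 popcount=4 -> KEEP
r=47=101111 popcount=5 -> skip
r=48=110000 popcount=2 -> skip
r=49=110001 popcount=3 -> skip
r=50=110010 popcount=3 -> skip
r=51=110011 popcount=4 -> KEEP
r=52=110100 popcount=3 -> skip
r=53=110101 popcount=4 -> KEEP
r=54=110110 popcount=4 -> KEEP
r=55=110111 popcount=5 -> skip
r=56=111000 popcount=3 -> skip
r=57=111001 popcount=4 -> KEEP
r=58=111010 popcount=4 -> KEEP
r=59=111011 popcount=5 -> skip
r=60=111100 popcount=4 -> KEEP
r=61=111101 popcount=5 -> skip
Kept rows: 15 23 27 29 30 39 43 45 46 51 53 54 57 58 60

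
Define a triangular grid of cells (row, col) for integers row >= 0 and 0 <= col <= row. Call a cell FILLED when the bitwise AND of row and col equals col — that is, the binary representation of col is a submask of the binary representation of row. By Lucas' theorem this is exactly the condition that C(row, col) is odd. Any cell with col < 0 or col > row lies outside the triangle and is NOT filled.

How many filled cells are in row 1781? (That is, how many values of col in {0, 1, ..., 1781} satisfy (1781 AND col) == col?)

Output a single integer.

1781 in binary = 11011110101
popcount(1781) = number of 1-bits in 11011110101 = 8
A col c satisfies (1781 AND c) == c iff every set bit of c is also set in 1781; each of the 8 set bits of 1781 can independently be on or off in c.
count = 2^8 = 256

Answer: 256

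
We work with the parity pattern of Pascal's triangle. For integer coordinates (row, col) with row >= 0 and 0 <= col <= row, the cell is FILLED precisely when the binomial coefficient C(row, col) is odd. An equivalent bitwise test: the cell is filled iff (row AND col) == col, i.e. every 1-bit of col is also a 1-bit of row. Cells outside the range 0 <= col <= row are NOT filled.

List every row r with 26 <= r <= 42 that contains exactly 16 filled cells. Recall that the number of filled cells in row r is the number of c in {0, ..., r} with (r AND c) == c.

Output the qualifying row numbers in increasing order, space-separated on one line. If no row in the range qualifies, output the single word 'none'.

Answer: 27 29 30 39

Derivation:
Row r has 2^popcount(r) filled cells, so we need popcount(r) = log2(16) = 4.
Scan r = 26..42 and keep those with exactly 4 one-bits:
r=26=11010 popcount=3 -> skip
r=27=11011 popcount=4 -> KEEP
r=28=11100 popcount=3 -> skip
r=29=11101 popcount=4 -> KEEP
r=30=11110 popcount=4 -> KEEP
r=31=11111 popcount=5 -> skip
r=32=100000 popcount=1 -> skip
r=33=100001 popcount=2 -> skip
r=34=100010 popcount=2 -> skip
r=35=100011 popcount=3 -> skip
r=36=100100 popcount=2 -> skip
r=37=100101 popcount=3 -> skip
r=38=100110 popcount=3 -> skip
r=39=100111 popcount=4 -> KEEP
r=40=101000 popcount=2 -> skip
r=41=101001 popcount=3 -> skip
r=42=101010 popcount=3 -> skip
Kept rows: 27 29 30 39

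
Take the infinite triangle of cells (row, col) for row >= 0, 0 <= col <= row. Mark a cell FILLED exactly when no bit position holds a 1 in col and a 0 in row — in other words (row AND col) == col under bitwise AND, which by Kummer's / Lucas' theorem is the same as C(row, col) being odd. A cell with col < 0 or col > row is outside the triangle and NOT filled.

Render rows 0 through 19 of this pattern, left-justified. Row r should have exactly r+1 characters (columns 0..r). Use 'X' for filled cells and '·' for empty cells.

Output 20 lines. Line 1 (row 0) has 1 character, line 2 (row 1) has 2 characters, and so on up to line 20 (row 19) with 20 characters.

r0=0: X
r1=1: XX
r2=10: X·X
r3=11: XXXX
r4=100: X···X
r5=101: XX··XX
r6=110: X·X·X·X
r7=111: XXXXXXXX
r8=1000: X·······X
r9=1001: XX······XX
r10=1010: X·X·····X·X
r11=1011: XXXX····XXXX
r12=1100: X···X···X···X
r13=1101: XX··XX··XX··XX
r14=1110: X·X·X·X·X·X·X·X
r15=1111: XXXXXXXXXXXXXXXX
r16=10000: X···············X
r17=10001: XX··············XX
r18=10010: X·X·············X·X
r19=10011: XXXX············XXXX

Answer: X
XX
X·X
XXXX
X···X
XX··XX
X·X·X·X
XXXXXXXX
X·······X
XX······XX
X·X·····X·X
XXXX····XXXX
X···X···X···X
XX··XX··XX··XX
X·X·X·X·X·X·X·X
XXXXXXXXXXXXXXXX
X···············X
XX··············XX
X·X·············X·X
XXXX············XXXX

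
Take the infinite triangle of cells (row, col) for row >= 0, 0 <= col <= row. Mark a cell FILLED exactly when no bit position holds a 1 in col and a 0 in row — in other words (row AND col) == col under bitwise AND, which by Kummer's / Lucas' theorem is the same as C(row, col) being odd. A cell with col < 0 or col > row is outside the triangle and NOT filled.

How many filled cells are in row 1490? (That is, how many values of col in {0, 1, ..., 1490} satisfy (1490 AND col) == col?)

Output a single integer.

Answer: 64

Derivation:
1490 in binary = 10111010010
popcount(1490) = number of 1-bits in 10111010010 = 6
A col c satisfies (1490 AND c) == c iff every set bit of c is also set in 1490; each of the 6 set bits of 1490 can independently be on or off in c.
count = 2^6 = 64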